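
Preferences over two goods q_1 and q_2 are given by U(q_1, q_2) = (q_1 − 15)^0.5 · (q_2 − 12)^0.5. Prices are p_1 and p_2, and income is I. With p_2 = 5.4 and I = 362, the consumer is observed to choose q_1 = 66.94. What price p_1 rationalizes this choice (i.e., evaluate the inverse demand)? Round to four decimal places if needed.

p_1 = 2.5

This is Cobb-Douglas in (q_1−15, q_2−12): tangency gives 0.5·p_2·(q_2−12) = 0.5·p_1·(q_1−15).
After buying the subsistence bundle (15, 12), a share 0.5 of the remaining income goes to q_1: q_1* = 15 + 0.5·(I − 15p_1 − 12p_2)/p_1.
Set q_1* = 66.94 in the demand function and solve for p_1: p_1 = 2.5.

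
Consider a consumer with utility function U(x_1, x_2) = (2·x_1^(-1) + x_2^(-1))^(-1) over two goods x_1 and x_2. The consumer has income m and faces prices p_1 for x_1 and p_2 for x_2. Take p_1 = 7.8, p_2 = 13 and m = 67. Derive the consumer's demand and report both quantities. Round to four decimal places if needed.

x_1* = 4.4905, x_2* = 2.4595

Numerically x_2/x_1 = 0.547723, so x_1* = 67/(7.8 + 13·0.547723) = 4.4905 and x_2* = 0.547723·4.4905 = 2.4595.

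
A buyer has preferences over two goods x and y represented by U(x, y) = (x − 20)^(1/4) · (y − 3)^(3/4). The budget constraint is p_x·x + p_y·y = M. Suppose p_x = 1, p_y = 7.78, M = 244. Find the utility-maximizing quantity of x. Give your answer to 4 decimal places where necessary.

x* = 70.165

MRS = (1/3)·(y−3)/(x−20). Tangency with p_x/p_y gives y−3 = 3·(p_x/p_y)·(x−20).
Substituting into the budget: x* = 20 + 0.25·(M − 20·p_x − 3·p_y)/p_x, and y* = 3 + 0.75·(…)/p_y.
Discretionary income = 244 − 20·1 − 3·7.78 = 200.66; x* = 20 + 0.25·200.66/1 = 70.165.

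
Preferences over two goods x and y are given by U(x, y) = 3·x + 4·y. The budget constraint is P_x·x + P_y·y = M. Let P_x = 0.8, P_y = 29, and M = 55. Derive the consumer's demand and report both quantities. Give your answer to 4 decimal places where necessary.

x* = 68.75, y* = 0

Linear utility — the consumer picks whichever good has higher MU/price: 3/0.8 = 3.75 vs 4/29 = 0.1379.
x gives more utility per dollar, so spend all income on x: x* = M/P_x, y* = 0.
Numerically: x* = 68.75, y* = 0.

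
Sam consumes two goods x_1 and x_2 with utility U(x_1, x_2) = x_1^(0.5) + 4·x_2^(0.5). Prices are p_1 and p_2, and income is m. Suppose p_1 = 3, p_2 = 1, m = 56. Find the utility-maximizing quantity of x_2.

x_2* = 54.8571

MRS = MU_x_1/MU_x_2 = (1/4)·(x_2/x_1)^(0.5). Set equal to p_1/p_2.
Hence x_2/x_1 = (4·p_1/p_2)^(1/(0.5)), i.e. raised to the 2 power.
With the ratio pinned down, the budget gives x_1* = m/(p_1 + p_2·(x_2/x_1)) and x_2* = (x_2/x_1)·x_1*.
Numerically x_2/x_1 = 144, so x_1* = 56/(3 + 1·144) = 0.381 and x_2* = 144·0.381 = 54.8571.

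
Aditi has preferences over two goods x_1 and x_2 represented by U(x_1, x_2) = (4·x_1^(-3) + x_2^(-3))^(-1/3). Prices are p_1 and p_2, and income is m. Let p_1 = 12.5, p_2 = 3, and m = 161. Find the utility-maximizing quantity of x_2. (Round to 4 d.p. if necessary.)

MU_x_1 ∝ 4·x_1^(-4), MU_x_2 ∝ x_2^(-4), so MRS = 4·(x_2/x_1)^(4) = p_1/p_2.
Hence x_2/x_1 = ((1/4)·p_1/p_2)^(1/(4)), i.e. raised to the 0.25 power.
Substitute x_2 = (x_2/x_1)·x_1 into the budget: x_1* = m/(p_1 + p_2·(x_2/x_1)).
Numerically x_2/x_1 = 1.010258, so x_1* = 161/(12.5 + 3·1.010258) = 10.3665 and x_2* = 1.010258·10.3665 = 10.4729.

x_2* = 10.4729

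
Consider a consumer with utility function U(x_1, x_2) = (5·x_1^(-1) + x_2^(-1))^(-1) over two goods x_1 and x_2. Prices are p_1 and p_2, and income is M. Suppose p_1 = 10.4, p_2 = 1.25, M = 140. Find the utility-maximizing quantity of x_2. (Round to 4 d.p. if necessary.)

x_2* = 15.0339

Substitute x_2 = (x_2/x_1)·x_1 into the budget: x_1* = M/(p_1 + p_2·(x_2/x_1)).
Numerically x_2/x_1 = 1.289961, so x_1* = 140/(10.4 + 1.25·1.289961) = 11.6546 and x_2* = 1.289961·11.6546 = 15.0339.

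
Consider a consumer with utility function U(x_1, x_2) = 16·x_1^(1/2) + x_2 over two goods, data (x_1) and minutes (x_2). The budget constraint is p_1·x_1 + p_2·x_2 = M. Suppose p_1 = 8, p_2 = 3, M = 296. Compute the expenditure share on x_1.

share on x_1 = 0.2432

Utility is quasi-linear in x_2; the FOC for x_1 is 8/√x_1 = p_1/p_2.
Solve: √x_1 = 8·p_2/p_1, so x_1*(p_1,p_2) = (8·p_2/p_1)², and x_2* = (M − p_1·x_1*)/p_2.
Plugging in: x_1* = (8·3/8)² = 9, x_2* = 74.6667.
Expenditure on x_1: 8·9 = 72; share = 0.2432.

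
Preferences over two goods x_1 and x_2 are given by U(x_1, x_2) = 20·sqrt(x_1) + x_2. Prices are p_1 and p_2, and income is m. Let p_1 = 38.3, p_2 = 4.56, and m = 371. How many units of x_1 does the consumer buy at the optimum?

Utility is quasi-linear in x_2; the FOC for x_1 is 10/√x_1 = p_1/p_2.
Thus x_1* = (10·p_2/p_1)² — independent of m — with the rest of income spent on x_2.
Plugging in: x_1* = (10·4.56/38.3)² = 1.4175.

x_1* = 1.4175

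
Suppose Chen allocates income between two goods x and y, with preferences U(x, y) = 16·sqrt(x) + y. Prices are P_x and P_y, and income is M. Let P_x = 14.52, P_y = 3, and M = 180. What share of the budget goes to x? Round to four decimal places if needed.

share on x = 0.2204

Set MRS = P_x/P_y: 8·x^(−1/2) = P_x/P_y.
Thus x* = (8·P_y/P_x)² — independent of M — with the rest of income spent on y.
Plugging in: x* = (8·3/14.52)² = 2.7321, y* = 46.7769.
Expenditure on x: 14.52·2.7321 = 39.6694; share = 0.2204.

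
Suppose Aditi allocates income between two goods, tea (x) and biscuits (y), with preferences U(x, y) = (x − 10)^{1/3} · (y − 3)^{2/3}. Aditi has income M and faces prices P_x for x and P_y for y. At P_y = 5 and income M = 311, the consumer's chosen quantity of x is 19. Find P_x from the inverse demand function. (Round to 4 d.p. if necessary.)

P_x = 8

This is Cobb-Douglas in (x−10, y−3): tangency gives 1/3·P_y·(y−3) = 2/3·P_x·(x−10).
Substituting into the budget: x* = 10 + 1/3·(M − 10·P_x − 3·P_y)/P_x, and y* = 3 + 2/3·(…)/P_y.
Set x* = 19 in the demand function and solve for P_x: P_x = 8.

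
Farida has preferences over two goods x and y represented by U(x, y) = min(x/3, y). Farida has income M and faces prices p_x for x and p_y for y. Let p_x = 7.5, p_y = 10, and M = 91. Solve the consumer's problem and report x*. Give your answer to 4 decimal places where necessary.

x* = 8.4

Leontief preferences: the optimum is at the kink where x/3 = y/1, i.e. y = (1/3)·x.
Budget: p_x·x + p_y·(1/3)·x = M, so (3·p_x + p_y)·x = 3·M.
Demand: x*(p_x,p_y,M) = 3·M/(3·p_x + p_y), y* = M/(3·p_x + p_y).
Here 3·7.5 + 10 = 32.5, giving x* = 8.4.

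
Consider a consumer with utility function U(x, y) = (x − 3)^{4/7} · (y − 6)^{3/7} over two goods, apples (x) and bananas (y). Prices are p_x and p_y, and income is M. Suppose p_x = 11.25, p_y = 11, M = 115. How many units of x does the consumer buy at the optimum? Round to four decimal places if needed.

x* = 3.7746

Discretionary income = 115 − 3·11.25 − 6·11 = 15.25; x* = 3 + 4/7·15.25/11.25 = 3.7746.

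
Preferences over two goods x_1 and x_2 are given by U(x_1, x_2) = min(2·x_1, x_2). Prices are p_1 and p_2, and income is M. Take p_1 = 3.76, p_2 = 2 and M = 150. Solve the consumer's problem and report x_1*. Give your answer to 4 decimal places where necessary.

x_1* = 19.3299

Leontief preferences: the optimum is at the kink where x_1/1 = x_2/2, i.e. x_2 = 2·x_1.
Budget: p_1·x_1 + p_2·2·x_1 = M, so (p_1 + 2·p_2)·x_1 = M.
Demand: x_1*(p_1,p_2,M) = M/(p_1 + 2·p_2), x_2* = 2·M/(p_1 + 2·p_2).
Here 3.76 + 2·2 = 7.76, giving x_1* = 19.3299.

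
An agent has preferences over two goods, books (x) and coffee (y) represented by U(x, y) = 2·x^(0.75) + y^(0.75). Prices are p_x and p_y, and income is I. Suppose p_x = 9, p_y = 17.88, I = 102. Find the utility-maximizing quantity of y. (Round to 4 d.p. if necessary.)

MRS = MU_x/MU_y = 2·(y/x)^(0.25). Set equal to p_x/p_y.
Hence y/x = ((1/2)·p_x/p_y)^(1/(0.25)), i.e. raised to the 4 power.
With the ratio pinned down, the budget gives x* = I/(p_x + p_y·(y/x)) and y* = (y/x)·x*.
Numerically y/x = 0.004012, so x* = 102/(9 + 17.88·0.004012) = 11.2437 and y* = 0.004012·11.2437 = 0.0451.

y* = 0.0451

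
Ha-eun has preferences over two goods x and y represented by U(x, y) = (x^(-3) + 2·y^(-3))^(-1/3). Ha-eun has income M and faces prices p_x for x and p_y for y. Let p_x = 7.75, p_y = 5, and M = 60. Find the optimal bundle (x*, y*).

MU_x ∝ x^(-4), MU_y ∝ 2·y^(-4), so MRS = (1/2)·(y/x)^(4) = p_x/p_y.
Hence y/x = (2·p_x/p_y)^(1/(4)), i.e. raised to the 0.25 power.
With the ratio pinned down, the budget gives x* = M/(p_x + p_y·(y/x)) and y* = (y/x)·x*.
Numerically y/x = 1.326907, so x* = 60/(7.75 + 5·1.326907) = 4.1711 and y* = 1.326907·4.1711 = 5.5347.

x* = 4.1711, y* = 5.5347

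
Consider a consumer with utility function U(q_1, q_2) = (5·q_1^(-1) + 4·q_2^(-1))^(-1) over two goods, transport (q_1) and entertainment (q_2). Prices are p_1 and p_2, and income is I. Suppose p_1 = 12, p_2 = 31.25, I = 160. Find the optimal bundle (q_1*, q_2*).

q_1* = 5.4569, q_2* = 3.0245

MRS = MU_q_1/MU_q_2 = (5/4)·(q_2/q_1)^(2). Set equal to p_1/p_2.
Solve for the ratio: q_2/q_1 = [(4/5)·p_1/p_2]^(0.5).
With the ratio pinned down, the budget gives q_1* = I/(p_1 + p_2·(q_2/q_1)) and q_2* = (q_2/q_1)·q_1*.
Numerically q_2/q_1 = 0.554256, so q_1* = 160/(12 + 31.25·0.554256) = 5.4569 and q_2* = 0.554256·5.4569 = 3.0245.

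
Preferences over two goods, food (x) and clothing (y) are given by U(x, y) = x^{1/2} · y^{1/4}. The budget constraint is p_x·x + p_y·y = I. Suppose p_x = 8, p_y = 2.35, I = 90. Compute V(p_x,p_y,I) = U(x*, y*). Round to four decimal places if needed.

MU_x/MU_y = (0.5·y)/(0.25·x); tangency sets this equal to p_x/p_y.
So 0.5·p_y·y = 0.25·p_x·x; combined with the budget, a share 2/3 of income goes to x.
Demand: x*(p_x,p_y,I) = 2/3·I/p_x and y* = 1/3·I/p_y.
At p_x=8, p_y=2.35, I=90: x* = 2/3·90/8 = 7.5, y* = 12.766.
Utility at the optimum: U(7.5, 12.766) = 5.1766.

V = 5.1766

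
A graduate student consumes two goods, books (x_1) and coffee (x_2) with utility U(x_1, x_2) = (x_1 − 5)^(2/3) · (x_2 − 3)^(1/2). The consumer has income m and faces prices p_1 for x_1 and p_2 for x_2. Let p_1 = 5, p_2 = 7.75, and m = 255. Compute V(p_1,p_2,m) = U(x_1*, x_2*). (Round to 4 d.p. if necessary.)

V = 27.8425

After buying the subsistence bundle (5, 3), a share 4/7 of the remaining income goes to x_1: x_1* = 5 + 4/7·(m − 5p_1 − 3p_2)/p_1.
Discretionary income = 255 − 5·5 − 3·7.75 = 206.75; x_1* = 5 + 4/7·206.75/5 = 28.6286; x_2* = 3 + 3/7·206.75/7.75 = 14.4332.
Utility at the optimum: U(28.6286, 14.4332) = 27.8425.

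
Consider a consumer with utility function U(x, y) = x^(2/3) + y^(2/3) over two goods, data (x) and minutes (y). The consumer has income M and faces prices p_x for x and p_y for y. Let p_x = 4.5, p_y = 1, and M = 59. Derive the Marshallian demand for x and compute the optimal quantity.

MRS = MU_x/MU_y = (y/x)^(1/3). Set equal to p_x/p_y.
Hence y/x = (p_x/p_y)^(1/(1/3)), i.e. raised to the 3 power.
With the ratio pinned down, the budget gives x* = M/(p_x + p_y·(y/x)) and y* = (y/x)·x*.
Numerically y/x = 91.125, so x* = 59/(4.5 + 1·91.125) = 0.617.

x* = 0.617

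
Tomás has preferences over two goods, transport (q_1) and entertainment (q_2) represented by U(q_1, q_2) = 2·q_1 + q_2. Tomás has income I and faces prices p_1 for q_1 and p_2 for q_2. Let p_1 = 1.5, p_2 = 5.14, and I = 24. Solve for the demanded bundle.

Linear utility — the consumer picks whichever good has higher MU/price: 2/1.5 = 1.3333 vs 1/5.14 = 0.1946.
q_1 gives more utility per dollar, so spend all income on q_1: q_1* = I/p_1, q_2* = 0.
Numerically: q_1* = 16, q_2* = 0.

q_1* = 16, q_2* = 0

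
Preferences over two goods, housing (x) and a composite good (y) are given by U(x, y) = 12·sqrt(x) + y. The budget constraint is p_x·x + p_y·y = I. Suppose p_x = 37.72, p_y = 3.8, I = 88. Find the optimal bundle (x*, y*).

Utility is quasi-linear in y; the FOC for x is 6/√x = p_x/p_y.
Solve: √x = 6·p_y/p_x, so x*(p_x,p_y) = (6·p_y/p_x)², and y* = (I − p_x·x*)/p_y.
Plugging in: x* = (6·3.8/37.72)² = 0.3654, y* = 19.5312.

x* = 0.3654, y* = 19.5312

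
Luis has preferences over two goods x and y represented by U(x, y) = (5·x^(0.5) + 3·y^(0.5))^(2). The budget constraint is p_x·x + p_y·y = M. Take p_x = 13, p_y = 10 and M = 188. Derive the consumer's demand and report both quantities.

MRS = MU_x/MU_y = (5/3)·(y/x)^(0.5). Set equal to p_x/p_y.
Solve for the ratio: y/x = [(3/5)·p_x/p_y]^(2).
With the ratio pinned down, the budget gives x* = M/(p_x + p_y·(y/x)) and y* = (y/x)·x*.
Numerically y/x = 0.6084, so x* = 188/(13 + 10·0.6084) = 9.8512 and y* = 0.6084·9.8512 = 5.9935.

x* = 9.8512, y* = 5.9935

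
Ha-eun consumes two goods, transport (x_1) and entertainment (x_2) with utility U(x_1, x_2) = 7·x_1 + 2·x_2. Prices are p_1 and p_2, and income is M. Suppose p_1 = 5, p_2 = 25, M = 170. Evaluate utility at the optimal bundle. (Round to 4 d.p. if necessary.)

Linear utility — the consumer picks whichever good has higher MU/price: 7/5 = 1.4 vs 2/25 = 0.08.
x_1 gives more utility per dollar, so spend all income on x_1: x_1* = M/p_1, x_2* = 0.
Numerically: x_1* = 34, x_2* = 0.
Utility at the optimum: U(34, 0) = 238.

V = 238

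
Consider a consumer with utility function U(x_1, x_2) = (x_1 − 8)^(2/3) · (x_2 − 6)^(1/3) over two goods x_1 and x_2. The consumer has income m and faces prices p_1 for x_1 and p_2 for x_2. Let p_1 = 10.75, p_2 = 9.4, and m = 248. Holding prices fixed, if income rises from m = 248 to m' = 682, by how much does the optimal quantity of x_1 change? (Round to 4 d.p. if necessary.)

This is Cobb-Douglas in (x_1−8, x_2−6): tangency gives 2/3·p_2·(x_2−6) = 1/3·p_1·(x_1−8).
Substituting into the budget: x_1* = 8 + 2/3·(m − 8·p_1 − 6·p_2)/p_1, and x_2* = 6 + 1/3·(…)/p_2.
Discretionary income = 248 − 8·10.75 − 6·9.4 = 105.6; x_1* = 8 + 2/3·105.6/10.75 = 14.5488.
At m' = 682: x_1* = 41.4636. Change: 41.4636 − 14.5488 = 26.9147.

Δx_1* = 26.9147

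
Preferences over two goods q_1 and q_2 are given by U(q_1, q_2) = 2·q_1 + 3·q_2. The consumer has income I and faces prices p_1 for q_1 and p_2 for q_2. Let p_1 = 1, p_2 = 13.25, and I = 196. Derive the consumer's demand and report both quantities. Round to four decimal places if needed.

Linear utility — the consumer picks whichever good has higher MU/price: 2/1 = 2 vs 3/13.25 = 0.2264.
q_1 gives more utility per dollar, so spend all income on q_1: q_1* = I/p_1, q_2* = 0.
Numerically: q_1* = 196, q_2* = 0.

q_1* = 196, q_2* = 0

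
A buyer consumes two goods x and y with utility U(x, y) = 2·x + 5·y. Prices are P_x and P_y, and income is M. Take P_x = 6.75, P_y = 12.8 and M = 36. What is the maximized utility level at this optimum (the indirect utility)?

V = 14.0625

Numerically: x* = 0, y* = 2.8125.
Utility at the optimum: U(0, 2.8125) = 14.0625.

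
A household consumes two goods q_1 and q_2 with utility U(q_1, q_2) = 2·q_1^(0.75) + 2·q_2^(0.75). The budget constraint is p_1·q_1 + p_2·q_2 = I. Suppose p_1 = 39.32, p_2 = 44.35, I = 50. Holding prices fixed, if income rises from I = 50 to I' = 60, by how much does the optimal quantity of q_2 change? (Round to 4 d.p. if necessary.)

MU_q_1 ∝ 2·q_1^(-0.25), MU_q_2 ∝ 2·q_2^(-0.25), so MRS = (q_2/q_1)^(0.25) = p_1/p_2.
Solve for the ratio: q_2/q_1 = [p_1/p_2]^(4).
With the ratio pinned down, the budget gives q_1* = I/(p_1 + p_2·(q_2/q_1)) and q_2* = (q_2/q_1)·q_1*.
Numerically q_2/q_1 = 0.617845, so q_1* = 50/(39.32 + 44.35·0.617845) = 0.7494 and q_2* = 0.617845·0.7494 = 0.463.
At I' = 60: q_2* = 0.5556. Change: 0.5556 − 0.463 = 0.0926.

Δq_2* = 0.0926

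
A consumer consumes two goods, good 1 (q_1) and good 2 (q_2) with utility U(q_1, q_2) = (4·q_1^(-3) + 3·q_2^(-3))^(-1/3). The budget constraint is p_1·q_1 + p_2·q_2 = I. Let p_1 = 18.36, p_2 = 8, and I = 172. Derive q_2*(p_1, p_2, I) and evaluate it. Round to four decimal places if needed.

With the ratio pinned down, the budget gives q_1* = I/(p_1 + p_2·(q_2/q_1)) and q_2* = (q_2/q_1)·q_1*.
Numerically q_2/q_1 = 1.14541, so q_1* = 172/(18.36 + 8·1.14541) = 6.2493 and q_2* = 1.14541·6.2493 = 7.158.

q_2* = 7.158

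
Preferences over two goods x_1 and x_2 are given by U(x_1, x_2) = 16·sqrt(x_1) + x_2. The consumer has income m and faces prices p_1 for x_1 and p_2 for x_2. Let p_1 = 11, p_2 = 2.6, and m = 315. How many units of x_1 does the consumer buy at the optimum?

Thus x_1* = (8·p_2/p_1)² — independent of m — with the rest of income spent on x_2.
Plugging in: x_1* = (8·2.6/11)² = 3.5755.

x_1* = 3.5755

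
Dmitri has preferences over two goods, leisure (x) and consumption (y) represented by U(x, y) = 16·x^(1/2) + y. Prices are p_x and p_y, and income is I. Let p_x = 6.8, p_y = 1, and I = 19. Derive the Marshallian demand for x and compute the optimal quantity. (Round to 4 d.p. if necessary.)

x* = 1.3841

Thus x* = (8·p_y/p_x)² — independent of I — with the rest of income spent on y.
Plugging in: x* = (8·1/6.8)² = 1.3841.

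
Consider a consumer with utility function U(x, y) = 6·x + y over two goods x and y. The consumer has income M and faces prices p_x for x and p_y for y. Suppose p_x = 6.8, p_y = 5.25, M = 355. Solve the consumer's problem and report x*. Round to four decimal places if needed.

Numerically: x* = 52.2059, y* = 0.

x* = 52.2059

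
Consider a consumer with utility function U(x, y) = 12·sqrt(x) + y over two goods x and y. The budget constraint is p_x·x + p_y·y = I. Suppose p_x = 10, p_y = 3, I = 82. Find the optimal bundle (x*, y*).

x* = 3.24, y* = 16.5333

MU_x = 6/√x, MU_y = 1. Tangency: 6/√x = p_x/p_y.
Thus x* = (6·p_y/p_x)² — independent of I — with the rest of income spent on y.
Plugging in: x* = (6·3/10)² = 3.24, y* = 16.5333.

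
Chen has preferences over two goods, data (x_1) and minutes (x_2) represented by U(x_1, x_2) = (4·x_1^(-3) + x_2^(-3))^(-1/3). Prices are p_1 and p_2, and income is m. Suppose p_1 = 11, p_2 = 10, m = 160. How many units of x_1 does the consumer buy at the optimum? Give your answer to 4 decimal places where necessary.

x_1* = 8.7712

MRS = MU_x_1/MU_x_2 = 4·(x_2/x_1)^(4). Set equal to p_1/p_2.
Hence x_2/x_1 = ((1/4)·p_1/p_2)^(1/(4)), i.e. raised to the 0.25 power.
Substitute x_2 = (x_2/x_1)·x_1 into the budget: x_1* = m/(p_1 + p_2·(x_2/x_1)).
Numerically x_2/x_1 = 0.724158, so x_1* = 160/(11 + 10·0.724158) = 8.7712.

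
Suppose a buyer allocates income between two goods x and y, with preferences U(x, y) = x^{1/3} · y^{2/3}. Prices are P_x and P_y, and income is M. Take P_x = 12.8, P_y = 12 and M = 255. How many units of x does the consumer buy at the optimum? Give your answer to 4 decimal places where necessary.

x* = 6.6406

At P_x=12.8, P_y=12, M=255: x* = 1/3·255/12.8 = 6.6406.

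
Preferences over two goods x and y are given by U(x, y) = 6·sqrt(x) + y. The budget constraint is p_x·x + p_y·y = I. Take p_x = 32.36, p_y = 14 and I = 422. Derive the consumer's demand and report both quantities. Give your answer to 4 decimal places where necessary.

Utility is quasi-linear in y; the FOC for x is 3/√x = p_x/p_y.
Solve: √x = 3·p_y/p_x, so x*(p_x,p_y) = (3·p_y/p_x)², and y* = (I − p_x·x*)/p_y.
Plugging in: x* = (3·14/32.36)² = 1.6845, y* = 26.2492.

x* = 1.6845, y* = 26.2492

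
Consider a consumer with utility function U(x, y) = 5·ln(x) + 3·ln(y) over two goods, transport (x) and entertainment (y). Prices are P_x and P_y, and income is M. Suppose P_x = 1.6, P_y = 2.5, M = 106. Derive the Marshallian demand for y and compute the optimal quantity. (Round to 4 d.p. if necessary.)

y* = 15.9

The MRS is (5/3)·y/x. Set MRS = P_x/P_y.
Rearranging, P_y·y = (3/5)·P_x·x. Substituting into the budget gives P_x·x·(1 + (3/5)) = M.
Demand: x*(P_x,P_y,M) = 0.625·M/P_x and y* = 0.375·M/P_y.
At P_x=1.6, P_y=2.5, M=106: y* = 0.375·106/2.5 = 15.9.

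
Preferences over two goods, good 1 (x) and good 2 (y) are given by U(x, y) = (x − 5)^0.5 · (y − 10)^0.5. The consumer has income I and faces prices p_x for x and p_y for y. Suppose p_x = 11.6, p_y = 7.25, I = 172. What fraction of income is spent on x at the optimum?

share on x = 0.4578

MRS = (y−10)/(x−5). Tangency with p_x/p_y gives y−10 = (p_x/p_y)·(x−5).
Substituting into the budget: x* = 5 + 0.5·(I − 5·p_x − 10·p_y)/p_x, and y* = 10 + 0.5·(…)/p_y.
Discretionary income = 172 − 5·11.6 − 10·7.25 = 41.5; x* = 5 + 0.5·41.5/11.6 = 6.7888; y* = 10 + 0.5·41.5/7.25 = 12.8621.
Expenditure on x: 11.6·6.7888 = 78.75; share = 0.4578.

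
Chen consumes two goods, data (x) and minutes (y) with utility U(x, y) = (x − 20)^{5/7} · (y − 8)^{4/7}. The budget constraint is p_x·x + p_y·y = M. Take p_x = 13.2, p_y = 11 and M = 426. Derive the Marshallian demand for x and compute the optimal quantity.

x* = 23.1145

After buying the subsistence bundle (20, 8), a share 5/9 of the remaining income goes to x: x* = 20 + 5/9·(M − 20p_x − 8p_y)/p_x.
Discretionary income = 426 − 20·13.2 − 8·11 = 74; x* = 20 + 5/9·74/13.2 = 23.1145.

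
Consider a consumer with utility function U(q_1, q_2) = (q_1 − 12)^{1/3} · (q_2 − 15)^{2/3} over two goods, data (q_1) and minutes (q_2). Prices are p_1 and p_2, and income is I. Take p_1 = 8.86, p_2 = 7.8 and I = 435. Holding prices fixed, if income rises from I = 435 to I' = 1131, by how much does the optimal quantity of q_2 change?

This is Cobb-Douglas in (q_1−12, q_2−15): tangency gives 1/3·p_2·(q_2−15) = 2/3·p_1·(q_1−12).
Substituting into the budget: q_1* = 12 + 1/3·(I − 12·p_1 − 15·p_2)/p_1, and q_2* = 15 + 2/3·(…)/p_2.
Discretionary income = 435 − 12·8.86 − 15·7.8 = 211.68; q_2* = 15 + 2/3·211.68/7.8 = 33.0923.
At I' = 1131: q_2* = 92.5795. Change: 92.5795 − 33.0923 = 59.4872.

Δq_2* = 59.4872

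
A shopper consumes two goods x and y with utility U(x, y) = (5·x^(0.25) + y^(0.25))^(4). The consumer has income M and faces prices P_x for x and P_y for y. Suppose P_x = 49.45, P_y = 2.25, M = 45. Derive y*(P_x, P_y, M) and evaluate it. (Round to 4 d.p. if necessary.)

y* = 4.9354

MRS = MU_x/MU_y = 5·(y/x)^(0.75). Set equal to P_x/P_y.
Solve for the ratio: y/x = [(1/5)·P_x/P_y]^(4/3).
Substitute y = (y/x)·x into the budget: x* = M/(P_x + P_y·(y/x)).
Numerically y/x = 7.200318, so x* = 45/(49.45 + 2.25·7.200318) = 0.6854 and y* = 7.200318·0.6854 = 4.9354.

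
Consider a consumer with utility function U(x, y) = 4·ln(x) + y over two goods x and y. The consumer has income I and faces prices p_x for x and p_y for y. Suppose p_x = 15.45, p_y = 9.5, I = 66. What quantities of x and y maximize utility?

x* = 2.4595, y* = 2.9474

So x*(p_x,p_y) = 4·p_y/p_x, independent of income; and y* = (I − 4·p_y)/p_y.
At the given prices: x* = 4·9.5/15.45 = 2.4595, and y* = 2.9474.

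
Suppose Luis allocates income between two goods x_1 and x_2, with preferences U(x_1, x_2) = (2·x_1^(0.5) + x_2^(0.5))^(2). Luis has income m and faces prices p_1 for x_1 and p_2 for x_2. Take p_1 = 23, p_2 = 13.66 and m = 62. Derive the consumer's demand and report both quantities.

MU_x_1 ∝ 2·x_1^(-0.5), MU_x_2 ∝ x_2^(-0.5), so MRS = 2·(x_2/x_1)^(0.5) = p_1/p_2.
Hence x_2/x_1 = ((1/2)·p_1/p_2)^(1/(0.5)), i.e. raised to the 2 power.
With the ratio pinned down, the budget gives x_1* = m/(p_1 + p_2·(x_2/x_1)) and x_2* = (x_2/x_1)·x_1*.
Numerically x_2/x_1 = 0.708752, so x_1* = 62/(23 + 13.66·0.708752) = 1.8971 and x_2* = 0.708752·1.8971 = 1.3446.

x_1* = 1.8971, x_2* = 1.3446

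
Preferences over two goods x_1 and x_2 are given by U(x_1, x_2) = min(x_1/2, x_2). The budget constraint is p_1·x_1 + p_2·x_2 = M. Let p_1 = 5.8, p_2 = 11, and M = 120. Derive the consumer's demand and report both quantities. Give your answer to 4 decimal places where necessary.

Here 2·5.8 + 11 = 22.6, giving x_1* = 10.6195 and x_2* = 5.3097.

x_1* = 10.6195, x_2* = 5.3097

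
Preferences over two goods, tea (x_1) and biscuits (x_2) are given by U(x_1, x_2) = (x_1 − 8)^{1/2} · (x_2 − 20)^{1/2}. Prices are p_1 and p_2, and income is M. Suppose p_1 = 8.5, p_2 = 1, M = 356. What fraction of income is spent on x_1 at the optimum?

share on x_1 = 0.5674

MRS = (x_2−20)/(x_1−8). Tangency with p_1/p_2 gives x_2−20 = (p_1/p_2)·(x_1−8).
After buying the subsistence bundle (8, 20), a share 0.5 of the remaining income goes to x_1: x_1* = 8 + 0.5·(M − 8p_1 − 20p_2)/p_1.
Discretionary income = 356 − 8·8.5 − 20·1 = 268; x_1* = 8 + 0.5·268/8.5 = 23.7647; x_2* = 20 + 0.5·268/1 = 154.
Expenditure on x_1: 8.5·23.7647 = 202; share = 0.5674.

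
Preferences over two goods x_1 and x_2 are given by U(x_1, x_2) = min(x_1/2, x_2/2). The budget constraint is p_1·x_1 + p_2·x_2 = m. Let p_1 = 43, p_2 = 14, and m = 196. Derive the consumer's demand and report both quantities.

x_1* = 3.4386, x_2* = 3.4386

With perfect complements, no substitution: consume in ratio x_1:x_2 = 2:2.
Budget: p_1·x_1 + p_2·x_1 = m, so (2·p_1 + 2·p_2)·x_1 = 2·m.
Demand: x_1*(p_1,p_2,m) = 2·m/(2·p_1 + 2·p_2), x_2* = 2·m/(2·p_1 + 2·p_2).
Here 2·43 + 2·14 = 114, giving x_1* = 3.4386 and x_2* = 3.4386.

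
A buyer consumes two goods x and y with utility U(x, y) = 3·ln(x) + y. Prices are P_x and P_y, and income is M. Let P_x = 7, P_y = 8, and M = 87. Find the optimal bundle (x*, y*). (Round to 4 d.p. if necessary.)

x* = 3.4286, y* = 7.875

Set MRS = P_x/P_y: (3/x)/1 = P_x/P_y.
So x*(P_x,P_y) = 3·P_y/P_x, independent of income; and y* = (M − 3·P_y)/P_y.
At the given prices: x* = 3·8/7 = 3.4286, and y* = 7.875.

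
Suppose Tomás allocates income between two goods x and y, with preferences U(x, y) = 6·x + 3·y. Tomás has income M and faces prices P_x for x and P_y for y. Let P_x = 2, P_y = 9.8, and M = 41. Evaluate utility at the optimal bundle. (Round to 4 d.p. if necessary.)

Linear utility — the consumer picks whichever good has higher MU/price: 6/2 = 3 vs 3/9.8 = 0.3061.
x gives more utility per dollar, so spend all income on x: x* = M/P_x, y* = 0.
Numerically: x* = 20.5, y* = 0.
Utility at the optimum: U(20.5, 0) = 123.

V = 123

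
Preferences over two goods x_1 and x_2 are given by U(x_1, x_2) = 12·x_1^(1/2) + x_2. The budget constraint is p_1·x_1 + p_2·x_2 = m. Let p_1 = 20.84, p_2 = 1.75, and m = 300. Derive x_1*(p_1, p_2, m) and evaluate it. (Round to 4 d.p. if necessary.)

x_1* = 0.2539

MU_x_1 = 6/√x_1, MU_x_2 = 1. Tangency: 6/√x_1 = p_1/p_2.
Solve: √x_1 = 6·p_2/p_1, so x_1*(p_1,p_2) = (6·p_2/p_1)², and x_2* = (m − p_1·x_1*)/p_2.
Plugging in: x_1* = (6·1.75/20.84)² = 0.2539.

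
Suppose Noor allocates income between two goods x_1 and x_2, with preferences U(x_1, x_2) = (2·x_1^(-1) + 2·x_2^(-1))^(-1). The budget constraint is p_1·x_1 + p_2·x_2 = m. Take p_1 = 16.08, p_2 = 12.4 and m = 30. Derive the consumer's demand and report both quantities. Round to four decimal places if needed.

x_1* = 0.9934, x_2* = 1.1312

From the CES first-order condition, (x_2/x_1)^(2) = p_1/p_2.
Hence x_2/x_1 = (p_1/p_2)^(1/(2)), i.e. raised to the 0.5 power.
Substitute x_2 = (x_2/x_1)·x_1 into the budget: x_1* = m/(p_1 + p_2·(x_2/x_1)).
Numerically x_2/x_1 = 1.13876, so x_1* = 30/(16.08 + 12.4·1.13876) = 0.9934 and x_2* = 1.13876·0.9934 = 1.1312.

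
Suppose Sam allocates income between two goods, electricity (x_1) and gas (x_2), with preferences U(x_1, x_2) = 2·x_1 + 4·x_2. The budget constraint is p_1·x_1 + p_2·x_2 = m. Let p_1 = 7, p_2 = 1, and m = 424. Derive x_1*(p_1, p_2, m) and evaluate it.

Linear utility — the consumer picks whichever good has higher MU/price: 2/7 = 0.2857 vs 4/1 = 4.
x_2 gives more utility per dollar, so spend all income on x_2: x_2* = m/p_2, x_1* = 0.
Numerically: x_1* = 0, x_2* = 424.

x_1* = 0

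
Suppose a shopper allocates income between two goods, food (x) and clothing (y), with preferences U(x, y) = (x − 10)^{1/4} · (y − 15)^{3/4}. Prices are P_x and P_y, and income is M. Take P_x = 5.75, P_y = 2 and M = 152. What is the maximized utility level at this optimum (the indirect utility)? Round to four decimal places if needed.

Let x' = x−10, y' = y−15. MRS = (1/3)·y'/x' = P_x/P_y.
Substituting into the budget: x* = 10 + 0.25·(M − 10·P_x − 15·P_y)/P_x, and y* = 15 + 0.75·(…)/P_y.
Discretionary income = 152 − 10·5.75 − 15·2 = 64.5; x* = 10 + 0.25·64.5/5.75 = 12.8043; y* = 15 + 0.75·64.5/2 = 39.1875.
Utility at the optimum: U(12.8043, 39.1875) = 14.114.

V = 14.114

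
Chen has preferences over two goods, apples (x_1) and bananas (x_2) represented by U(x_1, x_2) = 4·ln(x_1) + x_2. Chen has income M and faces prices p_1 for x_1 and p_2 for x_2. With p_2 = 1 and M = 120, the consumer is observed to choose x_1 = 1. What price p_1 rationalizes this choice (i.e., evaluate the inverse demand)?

p_1 = 4

MU_x_1 = 4/x_1, MU_x_2 = 1. Tangency: 4/x_1 = p_1/p_2.
So x_1*(p_1,p_2) = 4·p_2/p_1, independent of income; and x_2* = (M − 4·p_2)/p_2.
Set x_1* = 1 in the demand function and solve for p_1: p_1 = 4.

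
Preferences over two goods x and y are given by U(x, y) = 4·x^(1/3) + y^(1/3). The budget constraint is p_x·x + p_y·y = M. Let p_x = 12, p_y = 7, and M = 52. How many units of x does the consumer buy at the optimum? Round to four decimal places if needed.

MU_x ∝ 4·x^(-2/3), MU_y ∝ y^(-2/3), so MRS = 4·(y/x)^(2/3) = p_x/p_y.
Hence y/x = ((1/4)·p_x/p_y)^(1/(2/3)), i.e. raised to the 1.5 power.
With the ratio pinned down, the budget gives x* = M/(p_x + p_y·(y/x)) and y* = (y/x)·x*.
Numerically y/x = 0.280566, so x* = 52/(12 + 7·0.280566) = 3.7239.

x* = 3.7239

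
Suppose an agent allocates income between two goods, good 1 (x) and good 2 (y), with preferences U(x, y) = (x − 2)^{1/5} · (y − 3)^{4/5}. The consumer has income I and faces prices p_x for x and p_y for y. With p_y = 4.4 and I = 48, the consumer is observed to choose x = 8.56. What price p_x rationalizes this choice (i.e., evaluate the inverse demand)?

p_x = 1

MRS = (1/4)·(y−3)/(x−2). Tangency with p_x/p_y gives y−3 = 4·(p_x/p_y)·(x−2).
After buying the subsistence bundle (2, 3), a share 0.2 of the remaining income goes to x: x* = 2 + 0.2·(I − 2p_x − 3p_y)/p_x.
Set x* = 8.56 in the demand function and solve for p_x: p_x = 1.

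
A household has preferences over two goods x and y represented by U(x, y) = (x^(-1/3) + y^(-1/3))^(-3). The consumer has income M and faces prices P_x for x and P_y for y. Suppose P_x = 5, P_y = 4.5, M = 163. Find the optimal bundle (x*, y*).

x* = 16.5147, y* = 17.8726

Numerically y/x = 1.082226, so x* = 163/(5 + 4.5·1.082226) = 16.5147 and y* = 1.082226·16.5147 = 17.8726.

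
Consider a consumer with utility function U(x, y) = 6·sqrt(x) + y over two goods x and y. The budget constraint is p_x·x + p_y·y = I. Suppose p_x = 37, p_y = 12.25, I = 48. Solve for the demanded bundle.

x* = 0.9865, y* = 0.9386

MU_x = 3/√x, MU_y = 1. Tangency: 3/√x = p_x/p_y.
Thus x* = (3·p_y/p_x)² — independent of I — with the rest of income spent on y.
Plugging in: x* = (3·12.25/37)² = 0.9865, y* = 0.9386.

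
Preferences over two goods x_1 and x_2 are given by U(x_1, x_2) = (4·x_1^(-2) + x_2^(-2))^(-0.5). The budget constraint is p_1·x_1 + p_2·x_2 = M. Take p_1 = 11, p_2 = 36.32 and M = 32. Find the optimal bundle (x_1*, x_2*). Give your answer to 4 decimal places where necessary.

x_1* = 1.2137, x_2* = 0.5135

MRS = MU_x_1/MU_x_2 = 4·(x_2/x_1)^(3). Set equal to p_1/p_2.
Solve for the ratio: x_2/x_1 = [(1/4)·p_1/p_2]^(1/3).
With the ratio pinned down, the budget gives x_1* = M/(p_1 + p_2·(x_2/x_1)) and x_2* = (x_2/x_1)·x_1*.
Numerically x_2/x_1 = 0.423054, so x_1* = 32/(11 + 36.32·0.423054) = 1.2137 and x_2* = 0.423054·1.2137 = 0.5135.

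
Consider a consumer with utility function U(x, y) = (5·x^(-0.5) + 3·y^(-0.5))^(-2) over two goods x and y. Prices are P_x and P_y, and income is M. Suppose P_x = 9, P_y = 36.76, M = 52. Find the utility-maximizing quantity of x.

x* = 2.7035

MU_x ∝ 5·x^(-1.5), MU_y ∝ 3·y^(-1.5), so MRS = (5/3)·(y/x)^(1.5) = P_x/P_y.
Hence y/x = ((3/5)·P_x/P_y)^(1/(1.5)), i.e. raised to the 2/3 power.
Substitute y = (y/x)·x into the budget: x* = M/(P_x + P_y·(y/x)).
Numerically y/x = 0.278406, so x* = 52/(9 + 36.76·0.278406) = 2.7035.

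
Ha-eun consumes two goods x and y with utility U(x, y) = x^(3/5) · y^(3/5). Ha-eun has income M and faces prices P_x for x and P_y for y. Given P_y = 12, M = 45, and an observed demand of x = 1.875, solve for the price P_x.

The MRS is y/x. Set MRS = P_x/P_y.
So 0.6·P_y·y = 0.6·P_x·x; combined with the budget, a share 0.5 of income goes to x.
Demand: x*(P_x,P_y,M) = 0.5·M/P_x and y* = 0.5·M/P_y.
Set x* = 1.875 in the demand function and solve for P_x: P_x = 12.

P_x = 12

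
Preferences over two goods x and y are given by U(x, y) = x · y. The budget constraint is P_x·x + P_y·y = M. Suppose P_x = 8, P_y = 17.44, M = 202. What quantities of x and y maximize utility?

x* = 12.625, y* = 5.7913

The MRS is y/x. Set MRS = P_x/P_y.
Rearranging, P_y·y = P_x·x. Substituting into the budget gives P_x·x·(1 + 1) = M.
Demand: x*(P_x,P_y,M) = 0.5·M/P_x and y* = 0.5·M/P_y.
At P_x=8, P_y=17.44, M=202: x* = 0.5·202/8 = 12.625, y* = 5.7913.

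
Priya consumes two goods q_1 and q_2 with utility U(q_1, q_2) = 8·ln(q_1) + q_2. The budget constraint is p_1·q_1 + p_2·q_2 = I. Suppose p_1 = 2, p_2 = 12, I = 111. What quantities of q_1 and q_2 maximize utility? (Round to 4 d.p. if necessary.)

q_1* = 48, q_2* = 1.25

MU_q_1 = 8/q_1, MU_q_2 = 1. Tangency: 8/q_1 = p_1/p_2.
So q_1*(p_1,p_2) = 8·p_2/p_1, independent of income; and q_2* = (I − 8·p_2)/p_2.
At the given prices: q_1* = 8·12/2 = 48, and q_2* = 1.25.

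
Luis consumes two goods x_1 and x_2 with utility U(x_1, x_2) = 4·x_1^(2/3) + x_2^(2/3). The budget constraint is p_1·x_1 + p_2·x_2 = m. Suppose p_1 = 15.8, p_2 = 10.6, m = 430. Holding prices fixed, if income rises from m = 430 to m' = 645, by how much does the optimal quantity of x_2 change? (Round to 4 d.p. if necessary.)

From the CES first-order condition, 4·(x_2/x_1)^(1/3) = p_1/p_2.
Hence x_2/x_1 = ((1/4)·p_1/p_2)^(1/(1/3)), i.e. raised to the 3 power.
With the ratio pinned down, the budget gives x_1* = m/(p_1 + p_2·(x_2/x_1)) and x_2* = (x_2/x_1)·x_1*.
Numerically x_2/x_1 = 0.051746, so x_1* = 430/(15.8 + 10.6·0.051746) = 26.3021 and x_2* = 0.051746·26.3021 = 1.361.
At m' = 645: x_2* = 2.0415. Change: 2.0415 − 1.361 = 0.6805.

Δx_2* = 0.6805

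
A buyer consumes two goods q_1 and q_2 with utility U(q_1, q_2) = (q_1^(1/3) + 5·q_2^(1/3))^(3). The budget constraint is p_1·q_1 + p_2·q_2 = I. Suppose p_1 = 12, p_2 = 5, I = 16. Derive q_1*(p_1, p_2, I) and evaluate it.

From the CES first-order condition, (1/5)·(q_2/q_1)^(2/3) = p_1/p_2.
Hence q_2/q_1 = (5·p_1/p_2)^(1/(2/3)), i.e. raised to the 1.5 power.
With the ratio pinned down, the budget gives q_1* = I/(p_1 + p_2·(q_2/q_1)) and q_2* = (q_2/q_1)·q_1*.
Numerically q_2/q_1 = 41.569219, so q_1* = 16/(12 + 5·41.569219) = 0.0728.

q_1* = 0.0728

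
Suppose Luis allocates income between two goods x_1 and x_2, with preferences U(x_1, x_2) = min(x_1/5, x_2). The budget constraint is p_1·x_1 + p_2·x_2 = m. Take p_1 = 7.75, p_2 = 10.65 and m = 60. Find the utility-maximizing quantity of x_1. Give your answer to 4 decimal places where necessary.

x_1* = 6.0729

Leontief preferences: the optimum is at the kink where x_1/5 = x_2/1, i.e. x_2 = (1/5)·x_1.
Budget: p_1·x_1 + p_2·(1/5)·x_1 = m, so (5·p_1 + p_2)·x_1 = 5·m.
Demand: x_1*(p_1,p_2,m) = 5·m/(5·p_1 + p_2), x_2* = m/(5·p_1 + p_2).
Here 5·7.75 + 10.65 = 49.4, giving x_1* = 6.0729.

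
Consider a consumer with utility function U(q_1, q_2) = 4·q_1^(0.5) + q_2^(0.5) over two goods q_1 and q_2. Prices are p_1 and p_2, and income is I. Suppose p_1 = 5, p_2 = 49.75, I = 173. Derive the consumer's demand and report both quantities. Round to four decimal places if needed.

q_1* = 34.384, q_2* = 0.0217

From the CES first-order condition, 4·(q_2/q_1)^(0.5) = p_1/p_2.
Hence q_2/q_1 = ((1/4)·p_1/p_2)^(1/(0.5)), i.e. raised to the 2 power.
Substitute q_2 = (q_2/q_1)·q_1 into the budget: q_1* = I/(p_1 + p_2·(q_2/q_1)).
Numerically q_2/q_1 = 0.000631, so q_1* = 173/(5 + 49.75·0.000631) = 34.384 and q_2* = 0.000631·34.384 = 0.0217.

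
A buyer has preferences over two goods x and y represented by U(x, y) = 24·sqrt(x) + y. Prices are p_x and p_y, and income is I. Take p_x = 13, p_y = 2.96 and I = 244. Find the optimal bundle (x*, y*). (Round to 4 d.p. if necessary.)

x* = 7.4655, y* = 49.6447

Solve: √x = 12·p_y/p_x, so x*(p_x,p_y) = (12·p_y/p_x)², and y* = (I − p_x·x*)/p_y.
Plugging in: x* = (12·2.96/13)² = 7.4655, y* = 49.6447.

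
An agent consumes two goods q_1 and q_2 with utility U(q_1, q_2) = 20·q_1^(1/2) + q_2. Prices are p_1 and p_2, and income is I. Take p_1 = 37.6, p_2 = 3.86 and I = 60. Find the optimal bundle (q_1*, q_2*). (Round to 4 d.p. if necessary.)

Utility is quasi-linear in q_2; the FOC for q_1 is 10/√q_1 = p_1/p_2.
Solve: √q_1 = 10·p_2/p_1, so q_1*(p_1,p_2) = (10·p_2/p_1)², and q_2* = (I − p_1·q_1*)/p_2.
Plugging in: q_1* = (10·3.86/37.6)² = 1.0539, q_2* = 5.2781.

q_1* = 1.0539, q_2* = 5.2781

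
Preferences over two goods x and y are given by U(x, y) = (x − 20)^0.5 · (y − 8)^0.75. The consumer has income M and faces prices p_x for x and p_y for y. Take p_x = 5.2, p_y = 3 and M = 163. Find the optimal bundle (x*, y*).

x* = 22.6923, y* = 15

MRS = (2/3)·(y−8)/(x−20). Tangency with p_x/p_y gives y−8 = (3/2)·(p_x/p_y)·(x−20).
Substituting into the budget: x* = 20 + 0.4·(M − 20·p_x − 8·p_y)/p_x, and y* = 8 + 0.6·(…)/p_y.
Discretionary income = 163 − 20·5.2 − 8·3 = 35; x* = 20 + 0.4·35/5.2 = 22.6923; y* = 8 + 0.6·35/3 = 15.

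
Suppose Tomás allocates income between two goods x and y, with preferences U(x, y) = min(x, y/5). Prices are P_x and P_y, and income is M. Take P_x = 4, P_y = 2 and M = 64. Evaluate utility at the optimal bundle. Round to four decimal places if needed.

Demand: x*(P_x,P_y,M) = M/(P_x + 5·P_y), y* = 5·M/(P_x + 5·P_y).
Here 4 + 5·2 = 14, giving x* = 4.5714 and y* = 22.8571.
Utility at the optimum: U(4.5714, 22.8571) = 4.5714.

V = 4.5714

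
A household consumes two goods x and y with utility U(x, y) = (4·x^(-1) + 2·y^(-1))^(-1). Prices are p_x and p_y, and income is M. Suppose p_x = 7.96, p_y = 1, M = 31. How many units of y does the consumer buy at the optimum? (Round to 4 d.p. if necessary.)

y* = 6.2124

MRS = MU_x/MU_y = 2·(y/x)^(2). Set equal to p_x/p_y.
Solve for the ratio: y/x = [(1/2)·p_x/p_y]^(0.5).
Substitute y = (y/x)·x into the budget: x* = M/(p_x + p_y·(y/x)).
Numerically y/x = 1.994994, so x* = 31/(7.96 + 1·1.994994) = 3.114 and y* = 1.994994·3.114 = 6.2124.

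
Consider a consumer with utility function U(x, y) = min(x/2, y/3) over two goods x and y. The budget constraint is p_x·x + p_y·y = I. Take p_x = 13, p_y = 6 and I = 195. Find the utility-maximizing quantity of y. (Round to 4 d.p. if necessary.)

Demand: x*(p_x,p_y,I) = 2·I/(2·p_x + 3·p_y), y* = 3·I/(2·p_x + 3·p_y).
Here 2·13 + 3·6 = 44, giving y* = 13.2955.

y* = 13.2955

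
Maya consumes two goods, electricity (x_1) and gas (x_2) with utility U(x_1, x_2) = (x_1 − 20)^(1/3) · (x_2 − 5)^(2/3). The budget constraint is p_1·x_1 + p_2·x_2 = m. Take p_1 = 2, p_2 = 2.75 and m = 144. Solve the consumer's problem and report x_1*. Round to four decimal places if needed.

This is Cobb-Douglas in (x_1−20, x_2−5): tangency gives 1/3·p_2·(x_2−5) = 2/3·p_1·(x_1−20).
After buying the subsistence bundle (20, 5), a share 1/3 of the remaining income goes to x_1: x_1* = 20 + 1/3·(m − 20p_1 − 5p_2)/p_1.
Discretionary income = 144 − 20·2 − 5·2.75 = 90.25; x_1* = 20 + 1/3·90.25/2 = 35.0417.

x_1* = 35.0417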